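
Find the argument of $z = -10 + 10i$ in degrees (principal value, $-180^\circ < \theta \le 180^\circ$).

θ = arctan(b/a) = arctan(10/-10) (quadrant-adjusted) = 135°


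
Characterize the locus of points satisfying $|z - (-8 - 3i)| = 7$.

|z - z0| = r describes a circle centered at z0 with radius r
Here z0 = -8 - 3i and r = 7
Locus: Circle centered at (-8, -3) with radius 7


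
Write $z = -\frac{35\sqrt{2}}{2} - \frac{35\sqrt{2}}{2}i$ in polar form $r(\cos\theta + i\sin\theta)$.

r = |z| = sqrt(a^2 + b^2) = sqrt((-35*sqrt(2)/2)^2 + (-35*sqrt(2)/2)^2) = sqrt(1225/2 + 1225/2) = sqrt(1225) = 35
θ = arctan(b/a) = arctan(-24.7487/-24.7487) (quadrant-adjusted) = 225°
z = 35(cos 225° + i sin 225°)


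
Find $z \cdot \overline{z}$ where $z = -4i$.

z * conjugate(z) = |z|^2 = a^2 + b^2
= 0^2 + (-4)^2 = 16


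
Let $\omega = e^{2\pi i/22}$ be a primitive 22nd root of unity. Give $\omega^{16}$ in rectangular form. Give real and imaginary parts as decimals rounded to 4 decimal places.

ω^16 = e^(2πi·16/22) = e^(i·16π/11)
= cos(16π/11) + i sin(16π/11)
= -0.1423 - 0.9898i


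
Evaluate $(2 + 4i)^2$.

(a + bi)^2 = a^2 - b^2 + 2abi
= 2^2 - 4^2 + 2*2*4i
= -12 + 16i


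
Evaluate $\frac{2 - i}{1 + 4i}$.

Multiply numerator and denominator by conjugate (1 - 4i):
= (2 - i)(1 - 4i) / (1^2 + 4^2)
= (-2 - 9i) / 17
= -2/17 - (9/17)i


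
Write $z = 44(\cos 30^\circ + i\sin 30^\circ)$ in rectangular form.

a = r cos θ = 44 * sqrt(3)/2 = 22*sqrt(3)
b = r sin θ = 44 * 1/2 = 22
z = 22*sqrt(3) + 22i


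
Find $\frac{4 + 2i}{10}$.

Divisor is real, so divide each part by 10:
= 2/5 + (1/5)i


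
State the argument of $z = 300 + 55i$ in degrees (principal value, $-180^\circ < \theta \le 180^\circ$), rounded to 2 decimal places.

θ = arctan(b/a) = arctan(55/300) (quadrant-adjusted) = 10.39°


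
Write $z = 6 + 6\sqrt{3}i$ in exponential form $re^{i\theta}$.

r = |z| = sqrt((6)^2 + (6*sqrt(3))^2) = sqrt(36 + 108) = sqrt(144) = 12
θ = arctan(b/a) = arctan(10.3923/6) (quadrant-adjusted) = 60° = π/3
z = 12e^(i*π/3)


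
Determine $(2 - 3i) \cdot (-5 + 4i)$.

(a1*a2 - b1*b2) + (a1*b2 + b1*a2)i
= (-10 - (-12)) + (8 + 15)i
= 2 + 23i


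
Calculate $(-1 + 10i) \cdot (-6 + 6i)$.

(a1*a2 - b1*b2) + (a1*b2 + b1*a2)i
= (6 - 60) + (-6 + (-60))i
= -54 - 66i


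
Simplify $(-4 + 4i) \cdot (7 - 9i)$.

(a1*a2 - b1*b2) + (a1*b2 + b1*a2)i
= (-28 - (-36)) + (36 + 28)i
= 8 + 64i


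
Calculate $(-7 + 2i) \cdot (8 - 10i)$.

(a1*a2 - b1*b2) + (a1*b2 + b1*a2)i
= (-56 - (-20)) + (70 + 16)i
= -36 + 86i


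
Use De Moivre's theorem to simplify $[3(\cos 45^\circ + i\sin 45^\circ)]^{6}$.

By De Moivre: z^n = r^n(cos(nθ) + i sin(nθ))
= 3^6(cos(6*45°) + i sin(6*45°))
= 729(cos 270° + i sin 270°)
= -729i


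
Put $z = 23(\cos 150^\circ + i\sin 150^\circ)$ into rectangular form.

a = r cos θ = 23 * -sqrt(3)/2 = -23*sqrt(3)/2
b = r sin θ = 23 * 1/2 = 23/2
z = -23*sqrt(3)/2 + (23/2)i


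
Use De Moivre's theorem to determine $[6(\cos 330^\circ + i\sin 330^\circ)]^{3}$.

By De Moivre: z^n = r^n(cos(nθ) + i sin(nθ))
= 6^3(cos(3*330°) + i sin(3*330°))
= 216(cos 270° + i sin 270°)
= -216i


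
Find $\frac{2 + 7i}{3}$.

Divisor is real, so divide each part by 3:
= 2/3 + (7/3)i


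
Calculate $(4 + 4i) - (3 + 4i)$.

(4 - 3) + (4 - 4)i = 1


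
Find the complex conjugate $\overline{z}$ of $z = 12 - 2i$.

If z = a + bi, then conjugate(z) = a - bi
conjugate(12 - 2i) = 12 + 2i


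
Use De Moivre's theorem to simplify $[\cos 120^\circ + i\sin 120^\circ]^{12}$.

By De Moivre: z^n = r^n(cos(nθ) + i sin(nθ))
= 1^12(cos(12*120°) + i sin(12*120°))
= 1(cos 0° + i sin 0°)
= 1


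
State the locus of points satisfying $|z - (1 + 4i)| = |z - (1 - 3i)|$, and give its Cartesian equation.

|z - z1| = |z - z2| means z is equidistant from z1 and z2,
i.e. the perpendicular bisector of the segment from (1, 4) to (1, -3) (midpoint (1, 1/2)).
With z = x + yi, square both sides:
(x - 1)^2 + (y - 4)^2 = (x - 1)^2 + (y - (-3))^2
The x^2 and y^2 terms cancel: 0x + (-14)y = 10 - 17 = -7
Simplify: y = 1/2
Locus: Perpendicular bisector of the segment from (1, 4) to (1, -3): the line y = 1/2


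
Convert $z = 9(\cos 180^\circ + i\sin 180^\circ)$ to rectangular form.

a = r cos θ = 9 * -1 = -9
b = r sin θ = 9 * 0 = 0
z = -9


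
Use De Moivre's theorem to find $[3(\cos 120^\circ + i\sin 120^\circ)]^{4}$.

By De Moivre: z^n = r^n(cos(nθ) + i sin(nθ))
= 3^4(cos(4*120°) + i sin(4*120°))
= 81(cos 120° + i sin 120°)
= -81/2 + (81*sqrt(3)/2)i


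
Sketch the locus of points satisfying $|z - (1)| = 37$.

|z - z0| = r describes a circle centered at z0 with radius r
Here z0 = 1 and r = 37
Locus: Circle centered at (1, 0) with radius 37


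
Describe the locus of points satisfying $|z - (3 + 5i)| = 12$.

|z - z0| = r describes a circle centered at z0 with radius r
Here z0 = 3 + 5i and r = 12
Locus: Circle centered at (3, 5) with radius 12


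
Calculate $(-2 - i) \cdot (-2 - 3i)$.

(a1*a2 - b1*b2) + (a1*b2 + b1*a2)i
= (4 - 3) + (6 + 2)i
= 1 + 8i


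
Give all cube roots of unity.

ω_k = e^(2πik/3) = cos(2πk/3) + i sin(2πk/3) for k = 0, 1, ..., 2
Roots: 1, -1/2 + (sqrt(3)/2)i, -1/2 - (sqrt(3)/2)i


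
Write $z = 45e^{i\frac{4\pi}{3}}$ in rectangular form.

a = r cos θ = 45 * -1/2 = -45/2
b = r sin θ = 45 * -sqrt(3)/2 = -45*sqrt(3)/2
z = -45/2 - (45*sqrt(3)/2)i


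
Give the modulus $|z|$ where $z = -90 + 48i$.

|z| = sqrt(a^2 + b^2) = sqrt((-90)^2 + 48^2) = sqrt(10404) = 102


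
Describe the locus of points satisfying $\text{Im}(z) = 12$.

Im(z) = y where z = x + yi; the equation y = 12 is satisfied by all points with that y-coordinate
Locus: Horizontal line y = 12


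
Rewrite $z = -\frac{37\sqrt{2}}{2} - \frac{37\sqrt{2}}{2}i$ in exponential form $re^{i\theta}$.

r = |z| = sqrt((-37*sqrt(2)/2)^2 + (-37*sqrt(2)/2)^2) = sqrt(1369/2 + 1369/2) = sqrt(1369) = 37
θ = arctan(b/a) = arctan(-26.163/-26.163) (quadrant-adjusted) = 225° = 5π/4
z = 37e^(i*5π/4)


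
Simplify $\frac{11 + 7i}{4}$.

Divisor is real, so divide each part by 4:
= 11/4 + (7/4)i


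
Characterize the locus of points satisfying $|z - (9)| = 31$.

|z - z0| = r describes a circle centered at z0 with radius r
Here z0 = 9 and r = 31
Locus: Circle centered at (9, 0) with radius 31


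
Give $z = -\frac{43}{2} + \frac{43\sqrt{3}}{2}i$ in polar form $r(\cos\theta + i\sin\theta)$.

r = |z| = sqrt(a^2 + b^2) = sqrt((-43/2)^2 + (43*sqrt(3)/2)^2) = sqrt(1849/4 + 5547/4) = sqrt(1849) = 43
θ = arctan(b/a) = arctan(37.2391/-21.5) (quadrant-adjusted) = 120°
z = 43(cos 120° + i sin 120°)


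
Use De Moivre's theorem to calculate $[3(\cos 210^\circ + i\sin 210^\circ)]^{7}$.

By De Moivre: z^n = r^n(cos(nθ) + i sin(nθ))
= 3^7(cos(7*210°) + i sin(7*210°))
= 2187(cos 30° + i sin 30°)
= 2187*sqrt(3)/2 + (2187/2)i


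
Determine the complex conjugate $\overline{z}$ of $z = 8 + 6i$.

If z = a + bi, then conjugate(z) = a - bi
conjugate(8 + 6i) = 8 - 6i


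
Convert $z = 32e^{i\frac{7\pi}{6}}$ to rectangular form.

a = r cos θ = 32 * -sqrt(3)/2 = -16*sqrt(3)
b = r sin θ = 32 * -1/2 = -16
z = -16*sqrt(3) - 16i


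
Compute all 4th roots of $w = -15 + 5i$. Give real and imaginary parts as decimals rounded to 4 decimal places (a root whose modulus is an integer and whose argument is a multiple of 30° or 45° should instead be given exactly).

|w| = sqrt(250) ≈ 15.811388, arg(w) ≈ 161.565051°
Root modulus = sqrt(250)^(1/4) ≈ 1.994080
Root arguments: θ_k = (arg(w) + 360°k)/4 for k = 0, 1, ..., 3
Compute each root as (root modulus)(cos θ_k + i sin θ_k) using full-precision intermediates, then round to 4 decimal places.
Roots: 1.5188 + 1.2922i, -1.2922 + 1.5188i, -1.5188 - 1.2922i, 1.2922 - 1.5188i


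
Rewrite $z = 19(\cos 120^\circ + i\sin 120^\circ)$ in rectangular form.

a = r cos θ = 19 * -1/2 = -19/2
b = r sin θ = 19 * sqrt(3)/2 = 19*sqrt(3)/2
z = -19/2 + (19*sqrt(3)/2)i


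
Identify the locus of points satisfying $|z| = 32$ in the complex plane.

|z| = 32 means sqrt(x^2 + y^2) = 32
This is a circle of radius 32 centered at the origin


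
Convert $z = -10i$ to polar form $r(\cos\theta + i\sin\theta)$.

r = |z| = sqrt(a^2 + b^2) = sqrt((0)^2 + (-10)^2) = sqrt(0 + 100) = sqrt(100) = 10
a = 0 and b < 0, so z lies on the negative imaginary axis: θ = 270°
z = 10(cos 270° + i sin 270°)


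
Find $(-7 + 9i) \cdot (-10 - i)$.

(a1*a2 - b1*b2) + (a1*b2 + b1*a2)i
= (70 - (-9)) + (7 + (-90))i
= 79 - 83i


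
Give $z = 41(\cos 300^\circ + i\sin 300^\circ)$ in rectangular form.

a = r cos θ = 41 * 1/2 = 41/2
b = r sin θ = 41 * -sqrt(3)/2 = -41*sqrt(3)/2
z = 41/2 - (41*sqrt(3)/2)i


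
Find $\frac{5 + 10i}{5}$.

Divisor is real, so divide each part by 5:
= 1 + 2i


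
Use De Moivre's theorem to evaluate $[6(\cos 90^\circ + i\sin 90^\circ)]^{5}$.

By De Moivre: z^n = r^n(cos(nθ) + i sin(nθ))
= 6^5(cos(5*90°) + i sin(5*90°))
= 7776(cos 90° + i sin 90°)
= 7776i


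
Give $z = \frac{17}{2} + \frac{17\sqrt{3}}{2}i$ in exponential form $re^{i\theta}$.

r = |z| = sqrt((17/2)^2 + (17*sqrt(3)/2)^2) = sqrt(289/4 + 867/4) = sqrt(289) = 17
θ = arctan(b/a) = arctan(14.7224/8.5) (quadrant-adjusted) = 60° = π/3
z = 17e^(i*π/3)


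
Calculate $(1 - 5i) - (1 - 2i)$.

(1 - 1) + (-5 - (-2))i = -3i


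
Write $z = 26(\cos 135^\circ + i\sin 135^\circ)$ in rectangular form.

a = r cos θ = 26 * -sqrt(2)/2 = -13*sqrt(2)
b = r sin θ = 26 * sqrt(2)/2 = 13*sqrt(2)
z = -13*sqrt(2) + 13*sqrt(2)i


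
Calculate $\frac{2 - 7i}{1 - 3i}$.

Multiply numerator and denominator by conjugate (1 + 3i):
= (2 - 7i)(1 + 3i) / (1^2 + (-3)^2)
= (23 - i) / 10
= 23/10 - (1/10)i


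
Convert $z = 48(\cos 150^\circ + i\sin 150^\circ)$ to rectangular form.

a = r cos θ = 48 * -sqrt(3)/2 = -24*sqrt(3)
b = r sin θ = 48 * 1/2 = 24
z = -24*sqrt(3) + 24i


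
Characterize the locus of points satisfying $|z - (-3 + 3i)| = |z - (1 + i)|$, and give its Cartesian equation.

|z - z1| = |z - z2| means z is equidistant from z1 and z2,
i.e. the perpendicular bisector of the segment from (-3, 3) to (1, 1) (midpoint (-1, 2)).
With z = x + yi, square both sides:
(x - (-3))^2 + (y - 3)^2 = (x - 1)^2 + (y - 1)^2
The x^2 and y^2 terms cancel: 8x + (-4)y = 2 - 18 = -16
Simplify: 2x - y = -4
Locus: Perpendicular bisector of the segment from (-3, 3) to (1, 1): the line 2x - y = -4


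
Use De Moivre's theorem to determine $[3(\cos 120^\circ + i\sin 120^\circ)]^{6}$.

By De Moivre: z^n = r^n(cos(nθ) + i sin(nθ))
= 3^6(cos(6*120°) + i sin(6*120°))
= 729(cos 0° + i sin 0°)
= 729


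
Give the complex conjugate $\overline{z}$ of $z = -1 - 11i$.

If z = a + bi, then conjugate(z) = a - bi
conjugate(-1 - 11i) = -1 + 11i


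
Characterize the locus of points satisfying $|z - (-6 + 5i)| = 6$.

|z - z0| = r describes a circle centered at z0 with radius r
Here z0 = -6 + 5i and r = 6
Locus: Circle centered at (-6, 5) with radius 6


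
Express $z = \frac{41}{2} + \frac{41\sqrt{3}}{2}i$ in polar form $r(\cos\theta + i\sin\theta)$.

r = |z| = sqrt(a^2 + b^2) = sqrt((41/2)^2 + (41*sqrt(3)/2)^2) = sqrt(1681/4 + 5043/4) = sqrt(1681) = 41
θ = arctan(b/a) = arctan(35.507/20.5) (quadrant-adjusted) = 60°
z = 41(cos 60° + i sin 60°)


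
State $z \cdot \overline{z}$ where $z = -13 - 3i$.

z * conjugate(z) = |z|^2 = a^2 + b^2
= (-13)^2 + (-3)^2 = 178


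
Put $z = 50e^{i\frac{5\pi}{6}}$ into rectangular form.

a = r cos θ = 50 * -sqrt(3)/2 = -25*sqrt(3)
b = r sin θ = 50 * 1/2 = 25
z = -25*sqrt(3) + 25i


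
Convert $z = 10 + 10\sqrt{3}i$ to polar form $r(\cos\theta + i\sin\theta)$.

r = |z| = sqrt(a^2 + b^2) = sqrt((10)^2 + (10*sqrt(3))^2) = sqrt(100 + 300) = sqrt(400) = 20
θ = arctan(b/a) = arctan(17.3205/10) (quadrant-adjusted) = 60°
z = 20(cos 60° + i sin 60°)


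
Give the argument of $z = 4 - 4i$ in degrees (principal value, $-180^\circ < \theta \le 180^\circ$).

θ = arctan(b/a) = arctan(-4/4) (quadrant-adjusted) = -45°


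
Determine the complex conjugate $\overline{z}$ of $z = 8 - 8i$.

If z = a + bi, then conjugate(z) = a - bi
conjugate(8 - 8i) = 8 + 8i


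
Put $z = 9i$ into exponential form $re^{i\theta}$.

r = |z| = sqrt((0)^2 + (9)^2) = sqrt(0 + 81) = sqrt(81) = 9
a = 0 and b > 0, so z lies on the positive imaginary axis: θ = 90° = π/2
z = 9e^(i*π/2)


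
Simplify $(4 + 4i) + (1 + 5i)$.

(4 + 1) + (4 + 5)i = 5 + 9i


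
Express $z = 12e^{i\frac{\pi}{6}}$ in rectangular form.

a = r cos θ = 12 * sqrt(3)/2 = 6*sqrt(3)
b = r sin θ = 12 * 1/2 = 6
z = 6*sqrt(3) + 6i


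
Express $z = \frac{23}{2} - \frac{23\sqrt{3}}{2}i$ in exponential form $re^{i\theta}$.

r = |z| = sqrt((23/2)^2 + (-23*sqrt(3)/2)^2) = sqrt(529/4 + 1587/4) = sqrt(529) = 23
θ = arctan(b/a) = arctan(-19.9186/11.5) (quadrant-adjusted) = -60° = -π/3
z = 23e^(-i*π/3)


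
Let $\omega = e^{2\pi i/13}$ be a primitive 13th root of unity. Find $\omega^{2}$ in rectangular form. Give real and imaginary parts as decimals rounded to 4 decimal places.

ω^2 = e^(2πi·2/13) = e^(i·4π/13)
= cos(4π/13) + i sin(4π/13)
= 0.5681 + 0.8230i


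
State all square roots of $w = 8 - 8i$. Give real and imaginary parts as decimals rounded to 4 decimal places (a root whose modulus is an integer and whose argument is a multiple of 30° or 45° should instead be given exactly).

|w| = sqrt(128) ≈ 11.313708, arg(w) = 315°
Root modulus = sqrt(128)^(1/2) ≈ 3.363586
Root arguments: θ_k = (315° + 360°k)/2 for k = 0, 1, ..., 1
Compute each root as (root modulus)(cos θ_k + i sin θ_k) using full-precision intermediates, then round to 4 decimal places.
Roots: -3.1075 + 1.2872i, 3.1075 - 1.2872i


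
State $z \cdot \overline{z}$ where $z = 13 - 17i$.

z * conjugate(z) = |z|^2 = a^2 + b^2
= 13^2 + (-17)^2 = 458


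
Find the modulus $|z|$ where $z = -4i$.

|z| = sqrt(a^2 + b^2) = sqrt(0^2 + (-4)^2) = sqrt(16) = 4


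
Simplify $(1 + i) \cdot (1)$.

(a1*a2 - b1*b2) + (a1*b2 + b1*a2)i
= (1 - 0) + (0 + 1)i
= 1 + i


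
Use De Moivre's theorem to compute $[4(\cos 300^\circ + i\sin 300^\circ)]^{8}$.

By De Moivre: z^n = r^n(cos(nθ) + i sin(nθ))
= 4^8(cos(8*300°) + i sin(8*300°))
= 65536(cos 240° + i sin 240°)
= -32768 - 32768*sqrt(3)i


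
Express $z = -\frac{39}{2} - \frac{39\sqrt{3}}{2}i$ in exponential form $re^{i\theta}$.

r = |z| = sqrt((-39/2)^2 + (-39*sqrt(3)/2)^2) = sqrt(1521/4 + 4563/4) = sqrt(1521) = 39
θ = arctan(b/a) = arctan(-33.775/-19.5) (quadrant-adjusted) = 240° = 4π/3
z = 39e^(i*4π/3)


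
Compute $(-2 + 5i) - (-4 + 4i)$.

(-2 - (-4)) + (5 - 4)i = 2 + i


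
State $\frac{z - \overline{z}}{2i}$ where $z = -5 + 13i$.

z - conjugate(z) = 2bi
(z - conjugate(z))/(2i) = 2bi/(2i) = b = 13


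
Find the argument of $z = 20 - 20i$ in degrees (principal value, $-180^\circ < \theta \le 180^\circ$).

θ = arctan(b/a) = arctan(-20/20) (quadrant-adjusted) = -45°


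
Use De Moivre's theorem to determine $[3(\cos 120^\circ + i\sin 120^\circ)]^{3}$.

By De Moivre: z^n = r^n(cos(nθ) + i sin(nθ))
= 3^3(cos(3*120°) + i sin(3*120°))
= 27(cos 0° + i sin 0°)
= 27


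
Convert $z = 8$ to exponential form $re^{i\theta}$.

r = |z| = sqrt((8)^2 + (0)^2) = sqrt(64 + 0) = sqrt(64) = 8
b = 0 and a > 0, so z lies on the positive real axis: θ = 0
z = 8e^(i*0) = 8


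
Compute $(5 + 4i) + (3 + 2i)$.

(5 + 3) + (4 + 2)i = 8 + 6i


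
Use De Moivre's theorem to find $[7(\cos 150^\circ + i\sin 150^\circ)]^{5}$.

By De Moivre: z^n = r^n(cos(nθ) + i sin(nθ))
= 7^5(cos(5*150°) + i sin(5*150°))
= 16807(cos 30° + i sin 30°)
= 16807*sqrt(3)/2 + (16807/2)i


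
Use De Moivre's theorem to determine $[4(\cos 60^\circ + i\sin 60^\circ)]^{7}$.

By De Moivre: z^n = r^n(cos(nθ) + i sin(nθ))
= 4^7(cos(7*60°) + i sin(7*60°))
= 16384(cos 60° + i sin 60°)
= 8192 + 8192*sqrt(3)i


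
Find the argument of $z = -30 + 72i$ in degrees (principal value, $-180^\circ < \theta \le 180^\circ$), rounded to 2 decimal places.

θ = arctan(b/a) = arctan(72/-30) (quadrant-adjusted) = 112.62°


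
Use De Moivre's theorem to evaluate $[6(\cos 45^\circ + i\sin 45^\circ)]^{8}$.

By De Moivre: z^n = r^n(cos(nθ) + i sin(nθ))
= 6^8(cos(8*45°) + i sin(8*45°))
= 1679616(cos 0° + i sin 0°)
= 1679616


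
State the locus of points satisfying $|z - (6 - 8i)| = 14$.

|z - z0| = r describes a circle centered at z0 with radius r
Here z0 = 6 - 8i and r = 14
Locus: Circle centered at (6, -8) with radius 14


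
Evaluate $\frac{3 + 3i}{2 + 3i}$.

Multiply numerator and denominator by conjugate (2 - 3i):
= (3 + 3i)(2 - 3i) / (2^2 + 3^2)
= (15 - 3i) / 13
= 15/13 - (3/13)i


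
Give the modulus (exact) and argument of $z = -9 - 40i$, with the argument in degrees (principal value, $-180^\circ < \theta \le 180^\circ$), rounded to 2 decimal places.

|z| = sqrt((-9)^2 + (-40)^2) = 41
arg(z) = arctan(b/a) = arctan(-40/-9) (quadrant-adjusted) = -102.68°


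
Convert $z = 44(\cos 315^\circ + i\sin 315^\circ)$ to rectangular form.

a = r cos θ = 44 * sqrt(2)/2 = 22*sqrt(2)
b = r sin θ = 44 * -sqrt(2)/2 = -22*sqrt(2)
z = 22*sqrt(2) - 22*sqrt(2)i


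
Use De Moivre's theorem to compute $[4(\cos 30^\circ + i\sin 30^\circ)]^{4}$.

By De Moivre: z^n = r^n(cos(nθ) + i sin(nθ))
= 4^4(cos(4*30°) + i sin(4*30°))
= 256(cos 120° + i sin 120°)
= -128 + 128*sqrt(3)i


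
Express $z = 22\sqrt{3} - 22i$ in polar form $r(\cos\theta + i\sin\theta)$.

r = |z| = sqrt(a^2 + b^2) = sqrt((22*sqrt(3))^2 + (-22)^2) = sqrt(1452 + 484) = sqrt(1936) = 44
θ = arctan(b/a) = arctan(-22/38.1051) (quadrant-adjusted) = 330°
z = 44(cos 330° + i sin 330°)


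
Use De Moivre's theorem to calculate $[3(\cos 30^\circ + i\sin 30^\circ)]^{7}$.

By De Moivre: z^n = r^n(cos(nθ) + i sin(nθ))
= 3^7(cos(7*30°) + i sin(7*30°))
= 2187(cos 210° + i sin 210°)
= -2187*sqrt(3)/2 - (2187/2)i


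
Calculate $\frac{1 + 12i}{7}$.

Divisor is real, so divide each part by 7:
= 1/7 + (12/7)i


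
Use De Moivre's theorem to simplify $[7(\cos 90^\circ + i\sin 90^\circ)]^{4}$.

By De Moivre: z^n = r^n(cos(nθ) + i sin(nθ))
= 7^4(cos(4*90°) + i sin(4*90°))
= 2401(cos 0° + i sin 0°)
= 2401


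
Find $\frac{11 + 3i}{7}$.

Divisor is real, so divide each part by 7:
= 11/7 + (3/7)i


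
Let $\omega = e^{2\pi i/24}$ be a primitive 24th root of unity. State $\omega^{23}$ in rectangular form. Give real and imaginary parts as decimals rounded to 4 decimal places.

ω^23 = e^(2πi·23/24) = e^(i·23π/12)
= cos(23π/12) + i sin(23π/12)
= 0.9659 - 0.2588i


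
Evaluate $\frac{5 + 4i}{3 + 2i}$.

Multiply numerator and denominator by conjugate (3 - 2i):
= (5 + 4i)(3 - 2i) / (3^2 + 2^2)
= (23 + 2i) / 13
= 23/13 + (2/13)i


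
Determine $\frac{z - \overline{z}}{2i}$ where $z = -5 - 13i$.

z - conjugate(z) = 2bi
(z - conjugate(z))/(2i) = 2bi/(2i) = b = -13


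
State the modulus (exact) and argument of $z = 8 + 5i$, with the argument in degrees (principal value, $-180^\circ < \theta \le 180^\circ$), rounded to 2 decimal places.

|z| = sqrt(8^2 + 5^2) = sqrt(89)
arg(z) = arctan(b/a) = arctan(5/8) (quadrant-adjusted) = 32.01°


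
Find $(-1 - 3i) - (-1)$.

(-1 - (-1)) + (-3 - 0)i = -3i


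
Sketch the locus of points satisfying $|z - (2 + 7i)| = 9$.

|z - z0| = r describes a circle centered at z0 with radius r
Here z0 = 2 + 7i and r = 9
Locus: Circle centered at (2, 7) with radius 9


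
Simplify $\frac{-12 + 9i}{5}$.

Divisor is real, so divide each part by 5:
= -12/5 + (9/5)i


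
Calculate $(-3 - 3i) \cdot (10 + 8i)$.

(a1*a2 - b1*b2) + (a1*b2 + b1*a2)i
= (-30 - (-24)) + (-24 + (-30))i
= -6 - 54i


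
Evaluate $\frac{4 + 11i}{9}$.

Divisor is real, so divide each part by 9:
= 4/9 + (11/9)i


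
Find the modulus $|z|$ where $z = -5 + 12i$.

|z| = sqrt(a^2 + b^2) = sqrt((-5)^2 + 12^2) = sqrt(169) = 13


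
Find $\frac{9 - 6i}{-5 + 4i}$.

Multiply numerator and denominator by conjugate (-5 - 4i):
= (9 - 6i)(-5 - 4i) / ((-5)^2 + 4^2)
= (-69 - 6i) / 41
= -69/41 - (6/41)i


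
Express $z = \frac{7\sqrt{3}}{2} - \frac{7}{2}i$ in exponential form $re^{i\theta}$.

r = |z| = sqrt((7*sqrt(3)/2)^2 + (-7/2)^2) = sqrt(147/4 + 49/4) = sqrt(49) = 7
θ = arctan(b/a) = arctan(-3.5/6.0622) (quadrant-adjusted) = -30° = -π/6
z = 7e^(-i*π/6)


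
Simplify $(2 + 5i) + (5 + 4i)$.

(2 + 5) + (5 + 4)i = 7 + 9i


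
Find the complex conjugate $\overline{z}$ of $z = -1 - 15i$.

If z = a + bi, then conjugate(z) = a - bi
conjugate(-1 - 15i) = -1 + 15i


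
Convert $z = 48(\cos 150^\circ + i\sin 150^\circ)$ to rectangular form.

a = r cos θ = 48 * -sqrt(3)/2 = -24*sqrt(3)
b = r sin θ = 48 * 1/2 = 24
z = -24*sqrt(3) + 24i


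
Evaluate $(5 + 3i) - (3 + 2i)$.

(5 - 3) + (3 - 2)i = 2 + i


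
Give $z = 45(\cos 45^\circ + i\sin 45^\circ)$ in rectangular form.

a = r cos θ = 45 * sqrt(2)/2 = 45*sqrt(2)/2
b = r sin θ = 45 * sqrt(2)/2 = 45*sqrt(2)/2
z = 45*sqrt(2)/2 + (45*sqrt(2)/2)i


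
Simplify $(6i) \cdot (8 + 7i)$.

(a1*a2 - b1*b2) + (a1*b2 + b1*a2)i
= (0 - 42) + (0 + 48)i
= -42 + 48i


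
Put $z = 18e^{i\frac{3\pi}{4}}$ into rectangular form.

a = r cos θ = 18 * -sqrt(2)/2 = -9*sqrt(2)
b = r sin θ = 18 * sqrt(2)/2 = 9*sqrt(2)
z = -9*sqrt(2) + 9*sqrt(2)i


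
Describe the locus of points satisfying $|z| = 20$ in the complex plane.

|z| = 20 means sqrt(x^2 + y^2) = 20
This is a circle of radius 20 centered at the origin


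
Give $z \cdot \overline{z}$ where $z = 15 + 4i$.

z * conjugate(z) = |z|^2 = a^2 + b^2
= 15^2 + 4^2 = 241


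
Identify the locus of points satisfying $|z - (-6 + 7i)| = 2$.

|z - z0| = r describes a circle centered at z0 with radius r
Here z0 = -6 + 7i and r = 2
Locus: Circle centered at (-6, 7) with radius 2


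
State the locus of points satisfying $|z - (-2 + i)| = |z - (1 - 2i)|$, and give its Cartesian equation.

|z - z1| = |z - z2| means z is equidistant from z1 and z2,
i.e. the perpendicular bisector of the segment from (-2, 1) to (1, -2) (midpoint (-1/2, -1/2)).
With z = x + yi, square both sides:
(x - (-2))^2 + (y - 1)^2 = (x - 1)^2 + (y - (-2))^2
The x^2 and y^2 terms cancel: 6x + (-6)y = 5 - 5 = 0
Simplify: x - y = 0
Locus: Perpendicular bisector of the segment from (-2, 1) to (1, -2): the line x - y = 0


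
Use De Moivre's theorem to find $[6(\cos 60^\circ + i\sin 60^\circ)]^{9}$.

By De Moivre: z^n = r^n(cos(nθ) + i sin(nθ))
= 6^9(cos(9*60°) + i sin(9*60°))
= 10077696(cos 180° + i sin 180°)
= -10077696


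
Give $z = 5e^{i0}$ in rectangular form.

a = r cos θ = 5 * 1 = 5
b = r sin θ = 5 * 0 = 0
z = 5


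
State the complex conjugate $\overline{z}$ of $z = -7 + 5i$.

If z = a + bi, then conjugate(z) = a - bi
conjugate(-7 + 5i) = -7 - 5i


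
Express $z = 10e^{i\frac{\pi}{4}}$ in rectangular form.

a = r cos θ = 10 * sqrt(2)/2 = 5*sqrt(2)
b = r sin θ = 10 * sqrt(2)/2 = 5*sqrt(2)
z = 5*sqrt(2) + 5*sqrt(2)i


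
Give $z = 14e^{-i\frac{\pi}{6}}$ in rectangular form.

a = r cos θ = 14 * sqrt(3)/2 = 7*sqrt(3)
b = r sin θ = 14 * -1/2 = -7
z = 7*sqrt(3) - 7i


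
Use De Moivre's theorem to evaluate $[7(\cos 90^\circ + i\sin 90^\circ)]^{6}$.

By De Moivre: z^n = r^n(cos(nθ) + i sin(nθ))
= 7^6(cos(6*90°) + i sin(6*90°))
= 117649(cos 180° + i sin 180°)
= -117649


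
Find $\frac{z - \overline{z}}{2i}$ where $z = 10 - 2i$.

z - conjugate(z) = 2bi
(z - conjugate(z))/(2i) = 2bi/(2i) = b = -2


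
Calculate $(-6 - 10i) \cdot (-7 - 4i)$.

(a1*a2 - b1*b2) + (a1*b2 + b1*a2)i
= (42 - 40) + (24 + 70)i
= 2 + 94i


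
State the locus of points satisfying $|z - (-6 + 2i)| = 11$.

|z - z0| = r describes a circle centered at z0 with radius r
Here z0 = -6 + 2i and r = 11
Locus: Circle centered at (-6, 2) with radius 11


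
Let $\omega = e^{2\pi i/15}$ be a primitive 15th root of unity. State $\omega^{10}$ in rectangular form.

ω^10 = e^(2πi·10/15) = e^(i·4π/3)
= cos(4π/3) + i sin(4π/3)
= -1/2 - (sqrt(3)/2)i


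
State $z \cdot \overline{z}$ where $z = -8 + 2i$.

z * conjugate(z) = |z|^2 = a^2 + b^2
= (-8)^2 + 2^2 = 68


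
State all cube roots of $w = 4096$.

|w| = 4096, arg(w) = 0°
Root modulus = 4096^(1/3) = 16
Root arguments: θ_k = (0° + 360°k)/3 for k = 0, 1, ..., 2
Roots: 16, -8 + 8*sqrt(3)i, -8 - 8*sqrt(3)i


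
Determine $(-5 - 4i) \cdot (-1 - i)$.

(a1*a2 - b1*b2) + (a1*b2 + b1*a2)i
= (5 - 4) + (5 + 4)i
= 1 + 9i


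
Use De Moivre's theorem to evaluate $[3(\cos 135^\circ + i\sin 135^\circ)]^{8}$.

By De Moivre: z^n = r^n(cos(nθ) + i sin(nθ))
= 3^8(cos(8*135°) + i sin(8*135°))
= 6561(cos 0° + i sin 0°)
= 6561


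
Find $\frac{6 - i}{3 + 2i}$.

Multiply numerator and denominator by conjugate (3 - 2i):
= (6 - i)(3 - 2i) / (3^2 + 2^2)
= (16 - 15i) / 13
= 16/13 - (15/13)i


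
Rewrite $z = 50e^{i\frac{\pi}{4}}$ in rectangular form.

a = r cos θ = 50 * sqrt(2)/2 = 25*sqrt(2)
b = r sin θ = 50 * sqrt(2)/2 = 25*sqrt(2)
z = 25*sqrt(2) + 25*sqrt(2)i


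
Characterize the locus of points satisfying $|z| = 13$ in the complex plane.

|z| = 13 means sqrt(x^2 + y^2) = 13
This is a circle of radius 13 centered at the origin


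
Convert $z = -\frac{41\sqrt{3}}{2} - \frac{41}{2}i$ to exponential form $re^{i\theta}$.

r = |z| = sqrt((-41*sqrt(3)/2)^2 + (-41/2)^2) = sqrt(5043/4 + 1681/4) = sqrt(1681) = 41
θ = arctan(b/a) = arctan(-20.5/-35.507) (quadrant-adjusted) = -150° = -5π/6
z = 41e^(-i*5π/6)


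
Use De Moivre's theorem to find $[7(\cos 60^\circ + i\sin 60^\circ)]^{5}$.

By De Moivre: z^n = r^n(cos(nθ) + i sin(nθ))
= 7^5(cos(5*60°) + i sin(5*60°))
= 16807(cos 300° + i sin 300°)
= 16807/2 - (16807*sqrt(3)/2)i


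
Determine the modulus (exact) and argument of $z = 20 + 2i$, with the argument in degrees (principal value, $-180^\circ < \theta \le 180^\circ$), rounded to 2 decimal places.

|z| = sqrt(20^2 + 2^2) = sqrt(404)
arg(z) = arctan(b/a) = arctan(2/20) (quadrant-adjusted) = 5.71°


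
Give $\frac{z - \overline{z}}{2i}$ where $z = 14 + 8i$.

z - conjugate(z) = 2bi
(z - conjugate(z))/(2i) = 2bi/(2i) = b = 8


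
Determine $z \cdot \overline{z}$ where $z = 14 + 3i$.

z * conjugate(z) = |z|^2 = a^2 + b^2
= 14^2 + 3^2 = 205


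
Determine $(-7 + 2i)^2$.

(a + bi)^2 = a^2 - b^2 + 2abi
= (-7)^2 - 2^2 + 2*(-7)*2i
= 45 - 28i


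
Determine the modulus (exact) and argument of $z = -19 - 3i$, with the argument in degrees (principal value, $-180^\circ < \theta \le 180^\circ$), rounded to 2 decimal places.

|z| = sqrt((-19)^2 + (-3)^2) = sqrt(370)
arg(z) = arctan(b/a) = arctan(-3/-19) (quadrant-adjusted) = -171.03°


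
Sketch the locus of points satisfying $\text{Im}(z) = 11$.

Im(z) = y where z = x + yi; the equation y = 11 is satisfied by all points with that y-coordinate
Locus: Horizontal line y = 11


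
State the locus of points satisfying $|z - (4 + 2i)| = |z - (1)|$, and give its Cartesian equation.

|z - z1| = |z - z2| means z is equidistant from z1 and z2,
i.e. the perpendicular bisector of the segment from (4, 2) to (1, 0) (midpoint (5/2, 1)).
With z = x + yi, square both sides:
(x - 4)^2 + (y - 2)^2 = (x - 1)^2 + (y - 0)^2
The x^2 and y^2 terms cancel: -6x + (-4)y = 1 - 20 = -19
Simplify: 6x + 4y = 19
Locus: Perpendicular bisector of the segment from (4, 2) to (1, 0): the line 6x + 4y = 19


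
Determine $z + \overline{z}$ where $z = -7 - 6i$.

z + conjugate(z) = (a + bi) + (a - bi) = 2a
= 2 * (-7) = -14


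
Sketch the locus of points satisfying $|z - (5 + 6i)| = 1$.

|z - z0| = r describes a circle centered at z0 with radius r
Here z0 = 5 + 6i and r = 1
Locus: Circle centered at (5, 6) with radius 1


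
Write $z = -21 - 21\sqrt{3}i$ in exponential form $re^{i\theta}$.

r = |z| = sqrt((-21)^2 + (-21*sqrt(3))^2) = sqrt(441 + 1323) = sqrt(1764) = 42
θ = arctan(b/a) = arctan(-36.3731/-21) (quadrant-adjusted) = 240° = 4π/3
z = 42e^(i*4π/3)


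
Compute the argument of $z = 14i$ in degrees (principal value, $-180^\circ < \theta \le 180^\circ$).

a = 0 and b > 0, so z lies on the positive imaginary axis: θ = 90°


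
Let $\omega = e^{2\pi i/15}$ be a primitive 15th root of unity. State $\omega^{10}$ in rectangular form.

ω^10 = e^(2πi·10/15) = e^(i·4π/3)
= cos(4π/3) + i sin(4π/3)
= -1/2 - (sqrt(3)/2)i


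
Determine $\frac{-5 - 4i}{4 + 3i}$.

Multiply numerator and denominator by conjugate (4 - 3i):
= (-5 - 4i)(4 - 3i) / (4^2 + 3^2)
= (-32 - i) / 25
= -32/25 - (1/25)i


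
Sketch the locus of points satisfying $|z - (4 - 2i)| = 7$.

|z - z0| = r describes a circle centered at z0 with radius r
Here z0 = 4 - 2i and r = 7
Locus: Circle centered at (4, -2) with radius 7


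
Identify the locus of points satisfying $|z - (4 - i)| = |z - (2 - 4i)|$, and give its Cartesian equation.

|z - z1| = |z - z2| means z is equidistant from z1 and z2,
i.e. the perpendicular bisector of the segment from (4, -1) to (2, -4) (midpoint (3, -5/2)).
With z = x + yi, square both sides:
(x - 4)^2 + (y - (-1))^2 = (x - 2)^2 + (y - (-4))^2
The x^2 and y^2 terms cancel: -4x + (-6)y = 20 - 17 = 3
Simplify: 4x + 6y = -3
Locus: Perpendicular bisector of the segment from (4, -1) to (2, -4): the line 4x + 6y = -3


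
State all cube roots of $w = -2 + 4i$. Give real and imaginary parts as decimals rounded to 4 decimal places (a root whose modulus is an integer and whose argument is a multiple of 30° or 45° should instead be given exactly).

|w| = sqrt(20) ≈ 4.472136, arg(w) ≈ 116.565051°
Root modulus = sqrt(20)^(1/3) ≈ 1.647549
Root arguments: θ_k = (arg(w) + 360°k)/3 for k = 0, 1, ..., 2
Compute each root as (root modulus)(cos θ_k + i sin θ_k) using full-precision intermediates, then round to 4 decimal places.
Roots: 1.2830 + 1.0336i, -1.5366 + 0.5943i, 0.2536 - 1.6279i


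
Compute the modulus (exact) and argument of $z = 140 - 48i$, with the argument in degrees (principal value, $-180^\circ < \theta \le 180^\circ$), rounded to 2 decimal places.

|z| = sqrt(140^2 + (-48)^2) = 148
arg(z) = arctan(b/a) = arctan(-48/140) (quadrant-adjusted) = -18.92°


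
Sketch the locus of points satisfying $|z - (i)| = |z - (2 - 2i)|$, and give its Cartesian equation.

|z - z1| = |z - z2| means z is equidistant from z1 and z2,
i.e. the perpendicular bisector of the segment from (0, 1) to (2, -2) (midpoint (1, -1/2)).
With z = x + yi, square both sides:
(x - 0)^2 + (y - 1)^2 = (x - 2)^2 + (y - (-2))^2
The x^2 and y^2 terms cancel: 4x + (-6)y = 8 - 1 = 7
Simplify: 4x - 6y = 7
Locus: Perpendicular bisector of the segment from (0, 1) to (2, -2): the line 4x - 6y = 7


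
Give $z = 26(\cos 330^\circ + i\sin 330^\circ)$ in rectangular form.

a = r cos θ = 26 * sqrt(3)/2 = 13*sqrt(3)
b = r sin θ = 26 * -1/2 = -13
z = 13*sqrt(3) - 13i


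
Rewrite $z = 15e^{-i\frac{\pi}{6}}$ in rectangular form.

a = r cos θ = 15 * sqrt(3)/2 = 15*sqrt(3)/2
b = r sin θ = 15 * -1/2 = -15/2
z = 15*sqrt(3)/2 - (15/2)i


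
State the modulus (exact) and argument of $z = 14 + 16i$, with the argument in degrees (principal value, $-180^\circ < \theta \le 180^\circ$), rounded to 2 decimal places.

|z| = sqrt(14^2 + 16^2) = sqrt(452)
arg(z) = arctan(b/a) = arctan(16/14) (quadrant-adjusted) = 48.81°


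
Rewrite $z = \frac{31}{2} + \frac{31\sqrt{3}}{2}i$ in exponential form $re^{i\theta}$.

r = |z| = sqrt((31/2)^2 + (31*sqrt(3)/2)^2) = sqrt(961/4 + 2883/4) = sqrt(961) = 31
θ = arctan(b/a) = arctan(26.8468/15.5) (quadrant-adjusted) = 60° = π/3
z = 31e^(i*π/3)


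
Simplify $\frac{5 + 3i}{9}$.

Divisor is real, so divide each part by 9:
= 5/9 + (1/3)i


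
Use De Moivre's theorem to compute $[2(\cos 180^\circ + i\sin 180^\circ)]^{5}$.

By De Moivre: z^n = r^n(cos(nθ) + i sin(nθ))
= 2^5(cos(5*180°) + i sin(5*180°))
= 32(cos 180° + i sin 180°)
= -32


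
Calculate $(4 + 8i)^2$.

(a + bi)^2 = a^2 - b^2 + 2abi
= 4^2 - 8^2 + 2*4*8i
= -48 + 64i


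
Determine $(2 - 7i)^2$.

(a + bi)^2 = a^2 - b^2 + 2abi
= 2^2 - (-7)^2 + 2*2*(-7)i
= -45 - 28i


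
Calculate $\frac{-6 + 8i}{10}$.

Divisor is real, so divide each part by 10:
= -3/5 + (4/5)i


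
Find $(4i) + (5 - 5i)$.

(0 + 5) + (4 + (-5))i = 5 - i


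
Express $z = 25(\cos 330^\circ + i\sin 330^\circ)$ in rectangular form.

a = r cos θ = 25 * sqrt(3)/2 = 25*sqrt(3)/2
b = r sin θ = 25 * -1/2 = -25/2
z = 25*sqrt(3)/2 - (25/2)i


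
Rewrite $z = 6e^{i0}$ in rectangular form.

a = r cos θ = 6 * 1 = 6
b = r sin θ = 6 * 0 = 0
z = 6


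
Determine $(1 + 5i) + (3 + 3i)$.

(1 + 3) + (5 + 3)i = 4 + 8i


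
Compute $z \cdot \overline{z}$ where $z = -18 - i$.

z * conjugate(z) = |z|^2 = a^2 + b^2
= (-18)^2 + (-1)^2 = 325


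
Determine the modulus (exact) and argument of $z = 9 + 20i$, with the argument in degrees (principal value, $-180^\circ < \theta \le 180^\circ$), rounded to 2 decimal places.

|z| = sqrt(9^2 + 20^2) = sqrt(481)
arg(z) = arctan(b/a) = arctan(20/9) (quadrant-adjusted) = 65.77°


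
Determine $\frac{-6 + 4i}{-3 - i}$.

Multiply numerator and denominator by conjugate (-3 + i):
= (-6 + 4i)(-3 + i) / ((-3)^2 + (-1)^2)
= (14 - 18i) / 10
Divide through by 2: (7 - 9i) / 5
= 7/5 - (9/5)i


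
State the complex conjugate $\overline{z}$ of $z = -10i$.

If z = a + bi, then conjugate(z) = a - bi
conjugate(-10i) = 10i


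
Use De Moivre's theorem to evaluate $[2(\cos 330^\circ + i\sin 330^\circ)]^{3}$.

By De Moivre: z^n = r^n(cos(nθ) + i sin(nθ))
= 2^3(cos(3*330°) + i sin(3*330°))
= 8(cos 270° + i sin 270°)
= -8i


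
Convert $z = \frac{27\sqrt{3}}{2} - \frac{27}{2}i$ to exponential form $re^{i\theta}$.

r = |z| = sqrt((27*sqrt(3)/2)^2 + (-27/2)^2) = sqrt(2187/4 + 729/4) = sqrt(729) = 27
θ = arctan(b/a) = arctan(-13.5/23.3827) (quadrant-adjusted) = -30° = -π/6
z = 27e^(-i*π/6)


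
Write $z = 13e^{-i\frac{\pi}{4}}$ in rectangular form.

a = r cos θ = 13 * sqrt(2)/2 = 13*sqrt(2)/2
b = r sin θ = 13 * -sqrt(2)/2 = -13*sqrt(2)/2
z = 13*sqrt(2)/2 - (13*sqrt(2)/2)i


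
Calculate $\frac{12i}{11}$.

Divisor is real, so divide each part by 11:
= 0 + (12/11)i


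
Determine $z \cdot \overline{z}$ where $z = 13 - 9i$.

z * conjugate(z) = |z|^2 = a^2 + b^2
= 13^2 + (-9)^2 = 250


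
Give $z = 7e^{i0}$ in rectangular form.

a = r cos θ = 7 * 1 = 7
b = r sin θ = 7 * 0 = 0
z = 7


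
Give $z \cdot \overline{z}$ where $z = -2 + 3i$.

z * conjugate(z) = |z|^2 = a^2 + b^2
= (-2)^2 + 3^2 = 13


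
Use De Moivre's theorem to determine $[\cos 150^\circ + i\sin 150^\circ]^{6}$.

By De Moivre: z^n = r^n(cos(nθ) + i sin(nθ))
= 1^6(cos(6*150°) + i sin(6*150°))
= 1(cos 180° + i sin 180°)
= -1


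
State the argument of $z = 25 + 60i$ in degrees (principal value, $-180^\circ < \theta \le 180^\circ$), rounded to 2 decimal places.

θ = arctan(b/a) = arctan(60/25) (quadrant-adjusted) = 67.38°


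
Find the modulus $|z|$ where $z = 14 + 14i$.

|z| = sqrt(a^2 + b^2) = sqrt(14^2 + 14^2) = sqrt(392) = sqrt(392)


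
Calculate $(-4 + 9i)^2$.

(a + bi)^2 = a^2 - b^2 + 2abi
= (-4)^2 - 9^2 + 2*(-4)*9i
= -65 - 72i


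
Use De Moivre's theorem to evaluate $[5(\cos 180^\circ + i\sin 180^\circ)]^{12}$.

By De Moivre: z^n = r^n(cos(nθ) + i sin(nθ))
= 5^12(cos(12*180°) + i sin(12*180°))
= 244140625(cos 0° + i sin 0°)
= 244140625


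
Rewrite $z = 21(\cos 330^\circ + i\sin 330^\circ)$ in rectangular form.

a = r cos θ = 21 * sqrt(3)/2 = 21*sqrt(3)/2
b = r sin θ = 21 * -1/2 = -21/2
z = 21*sqrt(3)/2 - (21/2)i


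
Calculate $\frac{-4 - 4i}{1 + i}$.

Multiply numerator and denominator by conjugate (1 - i):
= (-4 - 4i)(1 - i) / (1^2 + 1^2)
= (-8) / 2
= -4


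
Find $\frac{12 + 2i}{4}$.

Divisor is real, so divide each part by 4:
= 3 + (1/2)i


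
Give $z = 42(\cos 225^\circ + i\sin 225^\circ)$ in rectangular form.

a = r cos θ = 42 * -sqrt(2)/2 = -21*sqrt(2)
b = r sin θ = 42 * -sqrt(2)/2 = -21*sqrt(2)
z = -21*sqrt(2) - 21*sqrt(2)i


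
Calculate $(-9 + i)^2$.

(a + bi)^2 = a^2 - b^2 + 2abi
= (-9)^2 - 1^2 + 2*(-9)*1i
= 80 - 18i


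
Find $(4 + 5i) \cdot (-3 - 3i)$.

(a1*a2 - b1*b2) + (a1*b2 + b1*a2)i
= (-12 - (-15)) + (-12 + (-15))i
= 3 - 27i


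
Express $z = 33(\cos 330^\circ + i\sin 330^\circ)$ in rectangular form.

a = r cos θ = 33 * sqrt(3)/2 = 33*sqrt(3)/2
b = r sin θ = 33 * -1/2 = -33/2
z = 33*sqrt(3)/2 - (33/2)i


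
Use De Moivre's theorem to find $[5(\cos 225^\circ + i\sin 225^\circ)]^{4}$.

By De Moivre: z^n = r^n(cos(nθ) + i sin(nθ))
= 5^4(cos(4*225°) + i sin(4*225°))
= 625(cos 180° + i sin 180°)
= -625


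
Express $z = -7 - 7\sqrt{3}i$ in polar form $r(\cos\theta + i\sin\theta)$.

r = |z| = sqrt(a^2 + b^2) = sqrt((-7)^2 + (-7*sqrt(3))^2) = sqrt(49 + 147) = sqrt(196) = 14
θ = arctan(b/a) = arctan(-12.1244/-7) (quadrant-adjusted) = 240°
z = 14(cos 240° + i sin 240°)


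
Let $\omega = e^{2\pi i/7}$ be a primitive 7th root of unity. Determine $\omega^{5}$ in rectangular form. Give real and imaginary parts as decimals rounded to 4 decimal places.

ω^5 = e^(2πi·5/7) = e^(i·10π/7)
= cos(10π/7) + i sin(10π/7)
= -0.2225 - 0.9749i


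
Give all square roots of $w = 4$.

|w| = 4, arg(w) = 0°
Root modulus = 4^(1/2) = 2
Root arguments: θ_k = (0° + 360°k)/2 for k = 0, 1, ..., 1
Roots: 2, -2


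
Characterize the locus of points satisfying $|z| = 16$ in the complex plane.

|z| = 16 means sqrt(x^2 + y^2) = 16
This is a circle of radius 16 centered at the origin


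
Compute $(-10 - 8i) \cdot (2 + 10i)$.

(a1*a2 - b1*b2) + (a1*b2 + b1*a2)i
= (-20 - (-80)) + (-100 + (-16))i
= 60 - 116i


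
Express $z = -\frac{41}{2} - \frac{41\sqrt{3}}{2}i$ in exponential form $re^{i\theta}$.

r = |z| = sqrt((-41/2)^2 + (-41*sqrt(3)/2)^2) = sqrt(1681/4 + 5043/4) = sqrt(1681) = 41
θ = arctan(b/a) = arctan(-35.507/-20.5) (quadrant-adjusted) = 240° = 4π/3
z = 41e^(i*4π/3)


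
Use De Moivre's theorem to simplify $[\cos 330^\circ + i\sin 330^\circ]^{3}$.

By De Moivre: z^n = r^n(cos(nθ) + i sin(nθ))
= 1^3(cos(3*330°) + i sin(3*330°))
= 1(cos 270° + i sin 270°)
= -i


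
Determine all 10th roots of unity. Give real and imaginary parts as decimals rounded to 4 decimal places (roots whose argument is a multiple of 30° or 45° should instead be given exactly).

ω_k = e^(2πik/10) = cos(2πk/10) + i sin(2πk/10) for k = 0, 1, ..., 9
Roots: 1, 0.8090 + 0.5878i, 0.3090 + 0.9511i, -0.3090 + 0.9511i, -0.8090 + 0.5878i, -1, -0.8090 - 0.5878i, -0.3090 - 0.9511i, 0.3090 - 0.9511i, 0.8090 - 0.5878i


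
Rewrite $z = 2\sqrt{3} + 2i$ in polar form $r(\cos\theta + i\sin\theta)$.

r = |z| = sqrt(a^2 + b^2) = sqrt((2*sqrt(3))^2 + (2)^2) = sqrt(12 + 4) = sqrt(16) = 4
θ = arctan(b/a) = arctan(2/3.4641) (quadrant-adjusted) = 30°
z = 4(cos 30° + i sin 30°)


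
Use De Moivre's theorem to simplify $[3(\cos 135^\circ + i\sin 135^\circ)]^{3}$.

By De Moivre: z^n = r^n(cos(nθ) + i sin(nθ))
= 3^3(cos(3*135°) + i sin(3*135°))
= 27(cos 45° + i sin 45°)
= 27*sqrt(2)/2 + (27*sqrt(2)/2)i


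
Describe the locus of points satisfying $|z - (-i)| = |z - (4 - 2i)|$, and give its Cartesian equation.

|z - z1| = |z - z2| means z is equidistant from z1 and z2,
i.e. the perpendicular bisector of the segment from (0, -1) to (4, -2) (midpoint (2, -3/2)).
With z = x + yi, square both sides:
(x - 0)^2 + (y - (-1))^2 = (x - 4)^2 + (y - (-2))^2
The x^2 and y^2 terms cancel: 8x + (-2)y = 20 - 1 = 19
Simplify: 8x - 2y = 19
Locus: Perpendicular bisector of the segment from (0, -1) to (4, -2): the line 8x - 2y = 19
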